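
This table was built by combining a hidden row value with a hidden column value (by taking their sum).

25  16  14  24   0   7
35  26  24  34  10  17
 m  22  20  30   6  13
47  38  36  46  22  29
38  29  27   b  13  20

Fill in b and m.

The difference between any two rows is the same in every column — this is an addition table with the headers hidden.
Row 5 minus row 1 is 13 − 0 = 13, so its entry in column 4 is 24 + 13 = 37.
Row 3 minus row 1 is 6 − 0 = 6, so its entry in column 1 is 25 + 6 = 31.

b = 37, m = 31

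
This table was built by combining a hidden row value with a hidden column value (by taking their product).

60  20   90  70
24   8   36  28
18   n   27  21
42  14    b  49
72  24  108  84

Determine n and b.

Each row is a constant multiple of every other row — this is a multiplication table with the headers hidden.
Row 3 is 21/70 = 3/10 times row 1, so its entry in column 2 is 20 × 3/10 = 6.
Row 4 is 49/70 = 7/10 times row 1, so its entry in column 3 is 90 × 7/10 = 63.

n = 6, b = 63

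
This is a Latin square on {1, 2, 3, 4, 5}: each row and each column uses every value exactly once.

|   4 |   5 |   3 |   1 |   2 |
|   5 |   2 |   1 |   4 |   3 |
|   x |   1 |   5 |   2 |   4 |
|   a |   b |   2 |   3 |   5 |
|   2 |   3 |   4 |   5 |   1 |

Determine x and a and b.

For row 4, column 2: column 2 already has {1, 2, 3, 5}; that leaves 4.
At (row 3, col 1): row 3 already has {1, 2, 4, 5}, so the value is 3.
At (row 4, col 1): row 4 already has {2, 3, 4, 5}, so the value is 1.

x = 3, a = 1, b = 4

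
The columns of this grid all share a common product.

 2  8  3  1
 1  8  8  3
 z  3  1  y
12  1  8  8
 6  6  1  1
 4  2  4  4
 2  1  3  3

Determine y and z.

y = 8, z = 2

Columns 2 and 3 each multiply to 2304, so every column has product 2304.
Column 4: 1×3×8×1×4×3 = 288, so the missing entry is 2304 ÷ 288 = 8.
Column 1: 2×1×12×6×4×2 = 1152, so the missing entry is 2304 ÷ 1152 = 2.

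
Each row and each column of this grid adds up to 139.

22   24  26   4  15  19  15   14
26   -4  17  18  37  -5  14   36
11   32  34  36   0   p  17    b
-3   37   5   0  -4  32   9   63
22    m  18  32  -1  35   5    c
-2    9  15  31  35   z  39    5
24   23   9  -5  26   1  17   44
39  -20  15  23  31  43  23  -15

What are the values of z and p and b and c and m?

z = 7, p = 7, b = 2, c = -10, m = 38

Row 6: -2 + 9 + 15 + 31 + 35 + 39 + 5 = 132, so its missing entry is 139 − 132 = 7.
Column 6: 19 − 5 + 32 + 35 + 7 + 1 + 43 = 132, so its missing entry is 139 − 132 = 7.
Row 3: 11 + 32 + 34 + 36 + 0 + 7 + 17 = 137, so its missing entry is 139 − 137 = 2.
Column 2: 24 − 4 + 32 + 37 + 9 + 23 − 20 = 101, so its missing entry is 139 − 101 = 38.
Row 5: 22 + 38 + 18 + 32 − 1 + 35 + 5 = 149, so its missing entry is 139 − 149 = -10.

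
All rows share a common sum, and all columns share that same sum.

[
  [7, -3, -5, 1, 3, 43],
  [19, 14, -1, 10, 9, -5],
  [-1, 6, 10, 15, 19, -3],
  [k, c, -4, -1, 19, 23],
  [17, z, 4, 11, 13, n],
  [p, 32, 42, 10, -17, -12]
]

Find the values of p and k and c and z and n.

p = -9, k = 13, c = -4, z = 1, n = 0

Rows 1 and 2 both sum to 46, so that's the common total.
The known cells in column 6 total 46, leaving 46 − 46 = 0 for the blank.
The known cells in row 6 total 55, leaving 46 − 55 = -9 for the blank.
The known cells in column 1 total 33, leaving 46 − 33 = 13 for the blank.
The known cells in row 4 total 50, leaving 46 − 50 = -4 for the blank.
The known cells in row 5 total 45, leaving 46 − 45 = 1 for the blank.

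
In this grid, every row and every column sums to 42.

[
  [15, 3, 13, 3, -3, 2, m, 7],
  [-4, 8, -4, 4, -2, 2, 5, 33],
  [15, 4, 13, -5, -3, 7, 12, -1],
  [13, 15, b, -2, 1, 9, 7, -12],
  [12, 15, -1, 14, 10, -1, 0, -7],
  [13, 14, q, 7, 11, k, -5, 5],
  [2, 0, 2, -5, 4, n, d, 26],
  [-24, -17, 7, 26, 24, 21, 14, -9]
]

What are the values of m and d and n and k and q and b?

Row 1: 15 + 3 + 13 + 3 − 3 + 2 + 7 = 40, so its missing entry is 42 − 40 = 2.
Column 7: 2 + 5 + 12 + 7 + 0 − 5 + 14 = 35, so its missing entry is 42 − 35 = 7.
Row 7: 2 + 0 + 2 − 5 + 4 + 7 + 26 = 36, so its missing entry is 42 − 36 = 6.
Column 6: 2 + 2 + 7 + 9 − 1 + 6 + 21 = 46, so its missing entry is 42 − 46 = -4.
Row 4: 13 + 15 − 2 + 1 + 9 + 7 − 12 = 31, so its missing entry is 42 − 31 = 11.
Row 6: 13 + 14 + 7 + 11 − 4 − 5 + 5 = 41, so its missing entry is 42 − 41 = 1.

m = 2, d = 7, n = 6, k = -4, q = 1, b = 11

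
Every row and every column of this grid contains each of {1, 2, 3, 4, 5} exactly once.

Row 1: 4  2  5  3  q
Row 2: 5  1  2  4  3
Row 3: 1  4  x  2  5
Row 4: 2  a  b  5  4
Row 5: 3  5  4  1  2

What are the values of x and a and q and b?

x = 3, a = 3, q = 1, b = 1

Cell (4,2): column 2 already has {1, 2, 4, 5} → 3.
For row 4, column 3: row 4 already has {2, 3, 4, 5}; that leaves 1.
At (row 1, col 5): row 1 already has {2, 3, 4, 5}, so the value is 1.
At (row 3, col 3): row 3 already has {1, 2, 4, 5}, so the value is 3.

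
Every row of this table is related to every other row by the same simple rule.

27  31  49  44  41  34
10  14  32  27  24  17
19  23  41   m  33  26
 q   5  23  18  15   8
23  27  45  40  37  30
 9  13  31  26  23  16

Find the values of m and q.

The difference between any two rows is the same in every column — this is an addition table with the headers hidden.
Row 3 minus row 1 is 33 − 41 = -8, so its entry in column 4 is 44 + (-8) = 36.
Row 4 minus row 1 is 15 − 41 = -26, so its entry in column 1 is 27 + (-26) = 1.

m = 36, q = 1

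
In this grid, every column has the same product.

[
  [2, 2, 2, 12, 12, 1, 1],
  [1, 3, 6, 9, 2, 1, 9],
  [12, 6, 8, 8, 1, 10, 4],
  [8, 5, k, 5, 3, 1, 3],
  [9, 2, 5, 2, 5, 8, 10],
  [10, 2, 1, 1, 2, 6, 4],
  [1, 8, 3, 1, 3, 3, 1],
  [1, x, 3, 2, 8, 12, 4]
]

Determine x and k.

Columns 5 and 7 each multiply to 17280, so every column has product 17280.
Column 2: 2×3×6×5×2×2×8 = 5760, so the missing entry is 17280 ÷ 5760 = 3.
Column 3: 2×6×8×5×1×3×3 = 4320, so the missing entry is 17280 ÷ 4320 = 4.

x = 3, k = 4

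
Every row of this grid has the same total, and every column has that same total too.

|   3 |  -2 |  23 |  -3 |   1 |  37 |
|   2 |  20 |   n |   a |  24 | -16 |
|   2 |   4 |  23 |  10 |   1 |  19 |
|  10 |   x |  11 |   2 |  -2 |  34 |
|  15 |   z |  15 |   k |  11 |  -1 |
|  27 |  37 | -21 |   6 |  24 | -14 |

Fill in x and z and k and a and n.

x = 4, z = -4, k = 23, a = 21, n = 8

Rows 1 and 3 both sum to 59, so that's the common total.
Column 3: 23 + 23 + 11 + 15 − 21 = 51, so its missing entry is 59 − 51 = 8.
Row 4: 10 + 11 + 2 − 2 + 34 = 55, so its missing entry is 59 − 55 = 4.
Column 2: -2 + 20 + 4 + 4 + 37 = 63, so its missing entry is 59 − 63 = -4.
Row 5: 15 − 4 + 15 + 11 − 1 = 36, so its missing entry is 59 − 36 = 23.
Row 2: 2 + 20 + 8 + 24 − 16 = 38, so its missing entry is 59 − 38 = 21.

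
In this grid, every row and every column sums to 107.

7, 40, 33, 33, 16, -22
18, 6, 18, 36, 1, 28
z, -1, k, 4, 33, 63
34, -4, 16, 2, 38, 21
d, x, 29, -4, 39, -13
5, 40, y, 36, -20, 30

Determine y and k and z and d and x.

The known cells in column 2 total 81, leaving 107 − 81 = 26 for the blank.
The known cells in row 5 total 77, leaving 107 − 77 = 30 for the blank.
The known cells in column 1 total 94, leaving 107 − 94 = 13 for the blank.
The known cells in row 3 total 112, leaving 107 − 112 = -5 for the blank.
The known cells in row 6 total 91, leaving 107 − 91 = 16 for the blank.

y = 16, k = -5, z = 13, d = 30, x = 26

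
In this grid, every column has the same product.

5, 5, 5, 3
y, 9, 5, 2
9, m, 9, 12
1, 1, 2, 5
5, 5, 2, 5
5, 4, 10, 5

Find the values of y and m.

y = 8, m = 10

Columns 3 and 4 each multiply to 9000, so every column has product 9000.
Column 1: 5×9×1×5×5 = 1125, so the missing entry is 9000 ÷ 1125 = 8.
Column 2: 5×9×1×5×4 = 900, so the missing entry is 9000 ÷ 900 = 10.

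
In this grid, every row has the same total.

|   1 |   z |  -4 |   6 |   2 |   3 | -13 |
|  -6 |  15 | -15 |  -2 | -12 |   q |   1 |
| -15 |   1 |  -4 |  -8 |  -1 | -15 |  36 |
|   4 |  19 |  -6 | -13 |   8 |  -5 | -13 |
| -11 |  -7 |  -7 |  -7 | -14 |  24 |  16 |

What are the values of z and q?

Rows 3 and 4 both add up to -6, so every row sums to -6.
Row 1: 1 − 4 + 6 + 2 + 3 − 13 = -5, so the missing entry is -6 − (-5) = -1.
Row 2: -6 + 15 − 15 − 2 − 12 + 1 = -19, so the missing entry is -6 − (-19) = 13.

z = -1, q = 13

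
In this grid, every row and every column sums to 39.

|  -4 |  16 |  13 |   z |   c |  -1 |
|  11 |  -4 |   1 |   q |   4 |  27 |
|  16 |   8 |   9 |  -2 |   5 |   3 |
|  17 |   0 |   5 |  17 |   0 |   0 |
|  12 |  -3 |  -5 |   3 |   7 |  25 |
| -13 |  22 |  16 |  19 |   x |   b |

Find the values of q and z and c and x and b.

q = 0, z = 2, c = 13, x = 10, b = -15

The known cells in column 6 total 54, leaving 39 − 54 = -15 for the blank.
The known cells in row 6 total 29, leaving 39 − 29 = 10 for the blank.
The known cells in column 5 total 26, leaving 39 − 26 = 13 for the blank.
The known cells in row 1 total 37, leaving 39 − 37 = 2 for the blank.
The known cells in row 2 total 39, leaving 39 − 39 = 0 for the blank.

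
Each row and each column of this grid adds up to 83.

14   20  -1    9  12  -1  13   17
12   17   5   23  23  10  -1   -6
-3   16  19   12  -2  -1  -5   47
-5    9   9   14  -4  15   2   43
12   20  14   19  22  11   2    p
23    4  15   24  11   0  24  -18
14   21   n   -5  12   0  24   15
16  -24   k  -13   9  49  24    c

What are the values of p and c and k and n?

p = -17, c = 2, k = 20, n = 2

The known cells in row 7 total 81, leaving 83 − 81 = 2 for the blank.
The known cells in row 5 total 100, leaving 83 − 100 = -17 for the blank.
The known cells in column 3 total 63, leaving 83 − 63 = 20 for the blank.
The known cells in row 8 total 81, leaving 83 − 81 = 2 for the blank.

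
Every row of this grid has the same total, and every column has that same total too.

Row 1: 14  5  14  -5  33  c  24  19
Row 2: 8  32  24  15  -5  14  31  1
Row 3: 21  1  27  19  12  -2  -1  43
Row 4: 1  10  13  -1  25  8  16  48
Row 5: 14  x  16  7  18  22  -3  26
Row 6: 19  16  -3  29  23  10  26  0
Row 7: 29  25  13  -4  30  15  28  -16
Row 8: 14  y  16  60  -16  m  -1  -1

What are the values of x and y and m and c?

x = 20, y = 11, m = 37, c = 16

Rows 2 and 3 both sum to 120, so that's the common total.
Row 5: 14 + 16 + 7 + 18 + 22 − 3 + 26 = 100, so its missing entry is 120 − 100 = 20.
Column 2: 5 + 32 + 1 + 10 + 20 + 16 + 25 = 109, so its missing entry is 120 − 109 = 11.
Row 8: 14 + 11 + 16 + 60 − 16 − 1 − 1 = 83, so its missing entry is 120 − 83 = 37.
Row 1: 14 + 5 + 14 − 5 + 33 + 24 + 19 = 104, so its missing entry is 120 − 104 = 16.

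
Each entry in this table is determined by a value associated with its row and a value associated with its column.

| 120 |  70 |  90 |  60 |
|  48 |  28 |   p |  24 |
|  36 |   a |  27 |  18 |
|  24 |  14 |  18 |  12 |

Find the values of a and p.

a = 21, p = 36

Each row is a constant multiple of every other row — this is a multiplication table with the headers hidden.
Row 3 is 36/120 = 3/10 times row 1, so its entry in column 2 is 70 × 3/10 = 21.
Row 2 is 48/120 = 2/5 times row 1, so its entry in column 3 is 90 × 2/5 = 36.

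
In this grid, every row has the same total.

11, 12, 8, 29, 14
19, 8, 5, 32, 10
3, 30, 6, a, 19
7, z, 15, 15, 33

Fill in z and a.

z = 4, a = 16

Row 1 sums to 74 and so does row 2; that's the common total.
In row 4 the known cells total 70, leaving 74 − 70 = 4.
In row 3 the known cells total 58, leaving 74 − 58 = 16.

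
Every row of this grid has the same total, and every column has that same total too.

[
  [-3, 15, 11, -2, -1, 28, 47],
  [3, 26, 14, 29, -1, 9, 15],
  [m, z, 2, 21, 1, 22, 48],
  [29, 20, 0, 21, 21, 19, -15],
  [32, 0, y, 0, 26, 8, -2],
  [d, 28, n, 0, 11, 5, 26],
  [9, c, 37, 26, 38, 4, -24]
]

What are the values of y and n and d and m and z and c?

Rows 1 and 2 both sum to 95, so that's the common total.
Row 7 has 9 + 37 + 26 + 38 + 4 − 24 = 90; the blank must be 95 − 90 = 5.
Column 2 has 15 + 26 + 20 + 0 + 28 + 5 = 94; the blank must be 95 − 94 = 1.
Row 3 has 1 + 2 + 21 + 1 + 22 + 48 = 95; the blank must be 95 − 95 = 0.
Row 5 has 32 + 0 + 0 + 26 + 8 − 2 = 64; the blank must be 95 − 64 = 31.
Column 1 has -3 + 3 + 0 + 29 + 32 + 9 = 70; the blank must be 95 − 70 = 25.
Row 6 has 25 + 28 + 0 + 11 + 5 + 26 = 95; the blank must be 95 − 95 = 0.

y = 31, n = 0, d = 25, m = 0, z = 1, c = 5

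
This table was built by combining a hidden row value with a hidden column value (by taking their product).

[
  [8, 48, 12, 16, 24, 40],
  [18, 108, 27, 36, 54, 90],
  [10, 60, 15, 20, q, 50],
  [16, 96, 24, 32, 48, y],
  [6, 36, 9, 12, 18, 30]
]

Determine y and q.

y = 80, q = 30

Each row is a constant multiple of every other row — this is a multiplication table with the headers hidden.
Row 4 is 16/8 = 2/1 times row 1, so its entry in column 6 is 40 × 2/1 = 80.
Row 3 is 10/8 = 5/4 times row 1, so its entry in column 5 is 24 × 5/4 = 30.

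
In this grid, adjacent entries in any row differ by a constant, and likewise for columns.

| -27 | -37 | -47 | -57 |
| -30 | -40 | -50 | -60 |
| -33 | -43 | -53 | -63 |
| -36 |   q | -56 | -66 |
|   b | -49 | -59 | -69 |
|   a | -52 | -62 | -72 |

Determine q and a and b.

Along each row the entries change by -10 per step; down each column they change by -3.
Row 4: from -36 at column 1, stepping by -10 to column 2 gives -46.
Row 6: from -52 at column 2, stepping by -10 to column 1 gives -42.
Row 5: from -49 at column 2, stepping by -10 to column 1 gives -39.

q = -46, a = -42, b = -39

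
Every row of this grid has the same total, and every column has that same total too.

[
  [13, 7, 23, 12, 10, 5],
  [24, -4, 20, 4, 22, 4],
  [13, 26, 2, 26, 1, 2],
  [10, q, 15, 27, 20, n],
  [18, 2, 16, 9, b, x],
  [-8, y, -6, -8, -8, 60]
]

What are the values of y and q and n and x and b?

Rows 1 and 2 both sum to 70, so that's the common total.
Column 5 has 10 + 22 + 1 + 20 − 8 = 45; the blank must be 70 − 45 = 25.
Row 6 has -8 − 6 − 8 − 8 + 60 = 30; the blank must be 70 − 30 = 40.
Column 2 has 7 − 4 + 26 + 2 + 40 = 71; the blank must be 70 − 71 = -1.
Row 5 has 18 + 2 + 16 + 9 + 25 = 70; the blank must be 70 − 70 = 0.
Row 4 has 10 − 1 + 15 + 27 + 20 = 71; the blank must be 70 − 71 = -1.

y = 40, q = -1, n = -1, x = 0, b = 25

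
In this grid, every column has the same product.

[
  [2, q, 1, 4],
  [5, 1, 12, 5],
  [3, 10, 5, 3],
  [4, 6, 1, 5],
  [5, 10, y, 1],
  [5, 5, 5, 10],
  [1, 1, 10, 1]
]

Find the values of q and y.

q = 1, y = 1

Columns 1 and 4 each multiply to 3000, so every column has product 3000.
Column 2: 1×10×6×10×5×1 = 3000, so the missing entry is 3000 ÷ 3000 = 1.
Column 3: 1×12×5×1×5×10 = 3000, so the missing entry is 3000 ÷ 3000 = 1.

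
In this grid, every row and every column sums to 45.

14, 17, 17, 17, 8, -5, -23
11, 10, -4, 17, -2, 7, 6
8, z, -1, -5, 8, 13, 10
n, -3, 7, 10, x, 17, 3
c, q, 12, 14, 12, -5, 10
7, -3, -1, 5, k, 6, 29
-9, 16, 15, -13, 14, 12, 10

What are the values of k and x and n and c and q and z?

Row 3: 8 − 1 − 5 + 8 + 13 + 10 = 33, so its missing entry is 45 − 33 = 12.
Row 6: 7 − 3 − 1 + 5 + 6 + 29 = 43, so its missing entry is 45 − 43 = 2.
Column 5: 8 − 2 + 8 + 12 + 2 + 14 = 42, so its missing entry is 45 − 42 = 3.
Row 4: -3 + 7 + 10 + 3 + 17 + 3 = 37, so its missing entry is 45 − 37 = 8.
Column 1: 14 + 11 + 8 + 8 + 7 − 9 = 39, so its missing entry is 45 − 39 = 6.
Row 5: 6 + 12 + 14 + 12 − 5 + 10 = 49, so its missing entry is 45 − 49 = -4.

k = 2, x = 3, n = 8, c = 6, q = -4, z = 12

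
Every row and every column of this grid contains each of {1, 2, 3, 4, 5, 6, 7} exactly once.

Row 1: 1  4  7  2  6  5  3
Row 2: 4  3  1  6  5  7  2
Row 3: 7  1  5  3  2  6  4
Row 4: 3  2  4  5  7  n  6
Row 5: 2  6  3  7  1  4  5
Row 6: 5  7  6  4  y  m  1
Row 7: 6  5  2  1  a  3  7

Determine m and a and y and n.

m = 2, a = 4, y = 3, n = 1

Cell (7,5): row 7 already has {1, 2, 3, 5, 6, 7} → 4.
Cell (6,5): column 5 already has {1, 2, 4, 5, 6, 7} → 3.
For row 6, column 6: row 6 already has {1, 3, 4, 5, 6, 7}; that leaves 2.
For row 4, column 6: row 4 already has {2, 3, 4, 5, 6, 7}; that leaves 1.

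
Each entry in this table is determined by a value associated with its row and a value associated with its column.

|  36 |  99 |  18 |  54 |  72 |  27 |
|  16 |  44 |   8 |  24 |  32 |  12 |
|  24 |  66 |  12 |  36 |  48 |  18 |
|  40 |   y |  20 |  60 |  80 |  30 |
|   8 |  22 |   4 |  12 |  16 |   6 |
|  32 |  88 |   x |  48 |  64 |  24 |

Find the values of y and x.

Each row is a constant multiple of every other row — this is a multiplication table with the headers hidden.
Row 4 is 60/54 = 10/9 times row 1, so its entry in column 2 is 99 × 10/9 = 110.
Row 6 is 48/54 = 8/9 times row 1, so its entry in column 3 is 18 × 8/9 = 16.

y = 110, x = 16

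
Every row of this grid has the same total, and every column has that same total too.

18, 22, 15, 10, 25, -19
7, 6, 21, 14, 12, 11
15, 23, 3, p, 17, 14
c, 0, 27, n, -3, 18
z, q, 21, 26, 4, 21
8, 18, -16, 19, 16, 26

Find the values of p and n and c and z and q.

Rows 1 and 2 both sum to 71, so that's the common total.
Row 3 has 15 + 23 + 3 + 17 + 14 = 72; the blank must be 71 − 72 = -1.
Column 4 has 10 + 14 − 1 + 26 + 19 = 68; the blank must be 71 − 68 = 3.
Row 4 has 0 + 27 + 3 − 3 + 18 = 45; the blank must be 71 − 45 = 26.
Column 1 has 18 + 7 + 15 + 26 + 8 = 74; the blank must be 71 − 74 = -3.
Row 5 has -3 + 21 + 26 + 4 + 21 = 69; the blank must be 71 − 69 = 2.

p = -1, n = 3, c = 26, z = -3, q = 2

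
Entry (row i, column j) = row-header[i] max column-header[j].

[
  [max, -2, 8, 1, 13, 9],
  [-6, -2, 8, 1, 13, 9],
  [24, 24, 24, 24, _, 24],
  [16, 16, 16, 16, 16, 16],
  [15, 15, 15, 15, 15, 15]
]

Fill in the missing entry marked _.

max(24, 13) = 24.

24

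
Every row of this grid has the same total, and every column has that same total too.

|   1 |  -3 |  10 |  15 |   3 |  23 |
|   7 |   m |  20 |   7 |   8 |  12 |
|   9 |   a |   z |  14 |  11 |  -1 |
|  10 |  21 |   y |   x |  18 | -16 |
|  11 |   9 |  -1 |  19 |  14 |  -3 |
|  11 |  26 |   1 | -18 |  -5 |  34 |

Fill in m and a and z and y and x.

Rows 1 and 5 both sum to 49, so that's the common total.
The known cells in row 2 total 54, leaving 49 − 54 = -5 for the blank.
The known cells in column 2 total 48, leaving 49 − 48 = 1 for the blank.
The known cells in column 4 total 37, leaving 49 − 37 = 12 for the blank.
The known cells in row 3 total 34, leaving 49 − 34 = 15 for the blank.
The known cells in row 4 total 45, leaving 49 − 45 = 4 for the blank.

m = -5, a = 1, z = 15, y = 4, x = 12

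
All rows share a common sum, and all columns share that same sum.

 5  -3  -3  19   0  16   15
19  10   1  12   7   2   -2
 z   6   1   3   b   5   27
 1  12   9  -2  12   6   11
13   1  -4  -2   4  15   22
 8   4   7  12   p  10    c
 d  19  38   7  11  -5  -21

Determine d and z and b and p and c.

Rows 1 and 2 both sum to 49, so that's the common total.
Column 7: 15 − 2 + 27 + 11 + 22 − 21 = 52, so its missing entry is 49 − 52 = -3.
Row 6: 8 + 4 + 7 + 12 + 10 − 3 = 38, so its missing entry is 49 − 38 = 11.
Column 5: 0 + 7 + 12 + 4 + 11 + 11 = 45, so its missing entry is 49 − 45 = 4.
Row 3: 6 + 1 + 3 + 4 + 5 + 27 = 46, so its missing entry is 49 − 46 = 3.
Row 7: 19 + 38 + 7 + 11 − 5 − 21 = 49, so its missing entry is 49 − 49 = 0.

d = 0, z = 3, b = 4, p = 11, c = -3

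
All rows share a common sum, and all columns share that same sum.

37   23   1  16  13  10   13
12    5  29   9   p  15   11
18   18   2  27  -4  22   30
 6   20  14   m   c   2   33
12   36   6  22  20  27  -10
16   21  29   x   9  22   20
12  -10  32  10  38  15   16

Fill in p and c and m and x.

Rows 1 and 3 both sum to 113, so that's the common total.
The known cells in row 6 total 117, leaving 113 − 117 = -4 for the blank.
The known cells in column 4 total 80, leaving 113 − 80 = 33 for the blank.
The known cells in row 4 total 108, leaving 113 − 108 = 5 for the blank.
The known cells in row 2 total 81, leaving 113 − 81 = 32 for the blank.

p = 32, c = 5, m = 33, x = -4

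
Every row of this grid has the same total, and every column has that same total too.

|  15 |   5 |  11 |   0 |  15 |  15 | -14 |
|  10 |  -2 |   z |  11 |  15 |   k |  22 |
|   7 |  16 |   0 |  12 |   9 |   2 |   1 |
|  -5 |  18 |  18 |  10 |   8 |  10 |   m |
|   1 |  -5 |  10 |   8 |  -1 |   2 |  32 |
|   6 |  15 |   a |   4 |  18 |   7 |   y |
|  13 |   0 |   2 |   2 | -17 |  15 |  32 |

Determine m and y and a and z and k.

m = -12, y = -14, a = 11, z = -5, k = -4

Rows 1 and 3 both sum to 47, so that's the common total.
Column 6 has 15 + 2 + 10 + 2 + 7 + 15 = 51; the blank must be 47 − 51 = -4.
Row 2 has 10 − 2 + 11 + 15 − 4 + 22 = 52; the blank must be 47 − 52 = -5.
Row 4 has -5 + 18 + 18 + 10 + 8 + 10 = 59; the blank must be 47 − 59 = -12.
Column 7 has -14 + 22 + 1 − 12 + 32 + 32 = 61; the blank must be 47 − 61 = -14.
Row 6 has 6 + 15 + 4 + 18 + 7 − 14 = 36; the blank must be 47 − 36 = 11.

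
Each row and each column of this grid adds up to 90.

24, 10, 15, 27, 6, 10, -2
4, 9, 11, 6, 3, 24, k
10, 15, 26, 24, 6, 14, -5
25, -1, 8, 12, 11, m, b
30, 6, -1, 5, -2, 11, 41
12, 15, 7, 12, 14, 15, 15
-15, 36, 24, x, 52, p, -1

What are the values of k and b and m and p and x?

The known cells in row 2 total 57, leaving 90 − 57 = 33 for the blank.
The known cells in column 7 total 81, leaving 90 − 81 = 9 for the blank.
The known cells in column 4 total 86, leaving 90 − 86 = 4 for the blank.
The known cells in row 7 total 100, leaving 90 − 100 = -10 for the blank.
The known cells in row 4 total 64, leaving 90 − 64 = 26 for the blank.

k = 33, b = 9, m = 26, p = -10, x = 4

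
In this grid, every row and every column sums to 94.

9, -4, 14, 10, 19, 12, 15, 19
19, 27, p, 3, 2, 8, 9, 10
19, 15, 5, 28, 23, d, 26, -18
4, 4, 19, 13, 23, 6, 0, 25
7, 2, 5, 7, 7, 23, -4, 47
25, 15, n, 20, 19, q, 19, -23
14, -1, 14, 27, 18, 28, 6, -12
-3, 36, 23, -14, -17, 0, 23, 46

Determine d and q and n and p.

d = -4, q = 21, n = -2, p = 16

Row 2 has 19 + 27 + 3 + 2 + 8 + 9 + 10 = 78; the blank must be 94 − 78 = 16.
Column 3 has 14 + 16 + 5 + 19 + 5 + 14 + 23 = 96; the blank must be 94 − 96 = -2.
Row 3 has 19 + 15 + 5 + 28 + 23 + 26 − 18 = 98; the blank must be 94 − 98 = -4.
Row 6 has 25 + 15 − 2 + 20 + 19 + 19 − 23 = 73; the blank must be 94 − 73 = 21.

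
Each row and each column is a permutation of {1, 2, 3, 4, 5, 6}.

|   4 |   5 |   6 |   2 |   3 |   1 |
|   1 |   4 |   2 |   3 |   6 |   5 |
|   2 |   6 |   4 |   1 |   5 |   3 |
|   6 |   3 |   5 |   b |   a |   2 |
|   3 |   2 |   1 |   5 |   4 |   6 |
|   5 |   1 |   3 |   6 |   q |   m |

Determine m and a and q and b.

For row 6, column 6: column 6 already has {1, 2, 3, 5, 6}; that leaves 4.
Cell (6,5): row 6 already has {1, 3, 4, 5, 6} → 2.
Cell (4,4): column 4 already has {1, 2, 3, 5, 6} → 4.
Cell (4,5): row 4 already has {2, 3, 4, 5, 6} → 1.

m = 4, a = 1, q = 2, b = 4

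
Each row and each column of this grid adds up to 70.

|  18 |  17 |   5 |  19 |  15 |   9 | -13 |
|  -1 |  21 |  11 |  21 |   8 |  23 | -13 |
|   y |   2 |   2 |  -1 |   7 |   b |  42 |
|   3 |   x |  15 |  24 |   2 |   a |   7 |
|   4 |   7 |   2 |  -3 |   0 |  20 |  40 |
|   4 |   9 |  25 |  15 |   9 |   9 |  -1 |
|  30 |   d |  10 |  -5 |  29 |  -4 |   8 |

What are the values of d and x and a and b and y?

d = 2, x = 12, a = 7, b = 6, y = 12

Row 7 has 30 + 10 − 5 + 29 − 4 + 8 = 68; the blank must be 70 − 68 = 2.
Column 2 has 17 + 21 + 2 + 7 + 9 + 2 = 58; the blank must be 70 − 58 = 12.
Column 1 has 18 − 1 + 3 + 4 + 4 + 30 = 58; the blank must be 70 − 58 = 12.
Row 3 has 12 + 2 + 2 − 1 + 7 + 42 = 64; the blank must be 70 − 64 = 6.
Row 4 has 3 + 12 + 15 + 24 + 2 + 7 = 63; the blank must be 70 − 63 = 7.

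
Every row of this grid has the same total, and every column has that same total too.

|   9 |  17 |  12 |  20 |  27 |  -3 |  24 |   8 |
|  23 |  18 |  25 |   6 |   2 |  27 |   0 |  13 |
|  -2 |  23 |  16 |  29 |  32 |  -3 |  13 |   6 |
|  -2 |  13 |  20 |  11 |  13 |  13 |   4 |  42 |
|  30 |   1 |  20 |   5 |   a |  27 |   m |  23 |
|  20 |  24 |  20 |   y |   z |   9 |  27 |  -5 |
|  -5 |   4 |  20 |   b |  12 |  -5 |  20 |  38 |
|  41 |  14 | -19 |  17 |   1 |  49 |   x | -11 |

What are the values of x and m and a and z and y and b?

x = 22, m = 4, a = 4, z = 23, y = -4, b = 30

Rows 1 and 2 both sum to 114, so that's the common total.
The known cells in row 8 total 92, leaving 114 − 92 = 22 for the blank.
The known cells in column 7 total 110, leaving 114 − 110 = 4 for the blank.
The known cells in row 5 total 110, leaving 114 − 110 = 4 for the blank.
The known cells in column 5 total 91, leaving 114 − 91 = 23 for the blank.
The known cells in row 6 total 118, leaving 114 − 118 = -4 for the blank.
The known cells in row 7 total 84, leaving 114 − 84 = 30 for the blank.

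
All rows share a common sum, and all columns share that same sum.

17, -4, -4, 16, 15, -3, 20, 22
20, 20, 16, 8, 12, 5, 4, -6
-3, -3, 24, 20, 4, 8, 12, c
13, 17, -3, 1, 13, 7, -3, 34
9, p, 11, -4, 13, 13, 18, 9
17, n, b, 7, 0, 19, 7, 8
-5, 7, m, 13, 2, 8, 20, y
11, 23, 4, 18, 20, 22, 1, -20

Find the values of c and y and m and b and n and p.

Rows 1 and 2 both sum to 79, so that's the common total.
Row 3 has -3 − 3 + 24 + 20 + 4 + 8 + 12 = 62; the blank must be 79 − 62 = 17.
Column 8 has 22 − 6 + 17 + 34 + 9 + 8 − 20 = 64; the blank must be 79 − 64 = 15.
Row 7 has -5 + 7 + 13 + 2 + 8 + 20 + 15 = 60; the blank must be 79 − 60 = 19.
Row 5 has 9 + 11 − 4 + 13 + 13 + 18 + 9 = 69; the blank must be 79 − 69 = 10.
Column 2 has -4 + 20 − 3 + 17 + 10 + 7 + 23 = 70; the blank must be 79 − 70 = 9.
Row 6 has 17 + 9 + 7 + 0 + 19 + 7 + 8 = 67; the blank must be 79 − 67 = 12.

c = 17, y = 15, m = 19, b = 12, n = 9, p = 10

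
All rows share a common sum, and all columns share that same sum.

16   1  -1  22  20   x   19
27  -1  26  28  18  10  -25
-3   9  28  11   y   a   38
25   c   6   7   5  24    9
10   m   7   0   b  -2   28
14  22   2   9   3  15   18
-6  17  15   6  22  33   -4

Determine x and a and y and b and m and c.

x = 6, a = -3, y = 3, b = 12, m = 28, c = 7

Rows 2 and 6 both sum to 83, so that's the common total.
The known cells in row 4 total 76, leaving 83 − 76 = 7 for the blank.
The known cells in row 1 total 77, leaving 83 − 77 = 6 for the blank.
The known cells in column 6 total 86, leaving 83 − 86 = -3 for the blank.
The known cells in row 3 total 80, leaving 83 − 80 = 3 for the blank.
The known cells in column 5 total 71, leaving 83 − 71 = 12 for the blank.
The known cells in row 5 total 55, leaving 83 − 55 = 28 for the blank.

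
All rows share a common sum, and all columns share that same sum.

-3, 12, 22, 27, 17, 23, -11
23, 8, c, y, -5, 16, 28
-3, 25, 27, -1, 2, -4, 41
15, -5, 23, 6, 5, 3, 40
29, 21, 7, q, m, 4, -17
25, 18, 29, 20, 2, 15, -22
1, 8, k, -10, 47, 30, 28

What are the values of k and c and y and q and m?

Rows 1 and 3 both sum to 87, so that's the common total.
The known cells in column 5 total 68, leaving 87 − 68 = 19 for the blank.
The known cells in row 7 total 104, leaving 87 − 104 = -17 for the blank.
The known cells in column 3 total 91, leaving 87 − 91 = -4 for the blank.
The known cells in row 5 total 63, leaving 87 − 63 = 24 for the blank.
The known cells in row 2 total 66, leaving 87 − 66 = 21 for the blank.

k = -17, c = -4, y = 21, q = 24, m = 19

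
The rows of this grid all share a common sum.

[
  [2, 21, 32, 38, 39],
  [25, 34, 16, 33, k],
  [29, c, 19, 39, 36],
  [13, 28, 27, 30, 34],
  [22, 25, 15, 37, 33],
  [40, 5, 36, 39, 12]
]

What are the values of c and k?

Row 4 sums to 132 and so does row 6; that's the common total.
In row 3 the known cells total 123, leaving 132 − 123 = 9.
In row 2 the known cells total 108, leaving 132 − 108 = 24.

c = 9, k = 24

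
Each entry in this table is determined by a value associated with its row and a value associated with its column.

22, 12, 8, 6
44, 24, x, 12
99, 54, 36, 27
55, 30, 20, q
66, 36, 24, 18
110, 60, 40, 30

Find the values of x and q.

x = 16, q = 15

Each row is a constant multiple of every other row — this is a multiplication table with the headers hidden.
Row 2 is 44/22 = 2/1 times row 1, so its entry in column 3 is 8 × 2/1 = 16.
Row 4 is 55/22 = 5/2 times row 1, so its entry in column 4 is 6 × 5/2 = 15.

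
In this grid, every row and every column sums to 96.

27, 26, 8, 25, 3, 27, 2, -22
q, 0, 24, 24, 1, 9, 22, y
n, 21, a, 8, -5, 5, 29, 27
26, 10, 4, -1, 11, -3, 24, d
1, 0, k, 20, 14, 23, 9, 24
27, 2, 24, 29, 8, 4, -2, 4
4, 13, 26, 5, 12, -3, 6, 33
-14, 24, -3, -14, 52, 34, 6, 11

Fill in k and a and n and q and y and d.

Row 4 has 26 + 10 + 4 − 1 + 11 − 3 + 24 = 71; the blank must be 96 − 71 = 25.
Row 5 has 1 + 0 + 20 + 14 + 23 + 9 + 24 = 91; the blank must be 96 − 91 = 5.
Column 8 has -22 + 27 + 25 + 24 + 4 + 33 + 11 = 102; the blank must be 96 − 102 = -6.
Column 3 has 8 + 24 + 4 + 5 + 24 + 26 − 3 = 88; the blank must be 96 − 88 = 8.
Row 3 has 21 + 8 + 8 − 5 + 5 + 29 + 27 = 93; the blank must be 96 − 93 = 3.
Row 2 has 0 + 24 + 24 + 1 + 9 + 22 − 6 = 74; the blank must be 96 − 74 = 22.

k = 5, a = 8, n = 3, q = 22, y = -6, d = 25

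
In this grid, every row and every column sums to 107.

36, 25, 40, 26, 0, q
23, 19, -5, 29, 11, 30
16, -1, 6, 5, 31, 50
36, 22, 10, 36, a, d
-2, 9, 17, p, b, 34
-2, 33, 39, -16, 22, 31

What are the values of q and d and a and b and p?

q = -20, d = -18, a = 21, b = 22, p = 27

The known cells in column 4 total 80, leaving 107 − 80 = 27 for the blank.
The known cells in row 5 total 85, leaving 107 − 85 = 22 for the blank.
The known cells in column 5 total 86, leaving 107 − 86 = 21 for the blank.
The known cells in row 1 total 127, leaving 107 − 127 = -20 for the blank.
The known cells in row 4 total 125, leaving 107 − 125 = -18 for the blank.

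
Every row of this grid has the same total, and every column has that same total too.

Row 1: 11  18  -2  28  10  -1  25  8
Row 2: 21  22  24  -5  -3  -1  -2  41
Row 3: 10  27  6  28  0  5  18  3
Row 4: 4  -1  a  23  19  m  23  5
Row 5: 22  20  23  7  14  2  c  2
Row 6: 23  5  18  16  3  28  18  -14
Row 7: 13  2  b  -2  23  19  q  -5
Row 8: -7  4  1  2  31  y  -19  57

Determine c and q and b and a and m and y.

c = 7, q = 27, b = 20, a = 7, m = 17, y = 28

Rows 1 and 2 both sum to 97, so that's the common total.
The known cells in row 8 total 69, leaving 97 − 69 = 28 for the blank.
The known cells in row 5 total 90, leaving 97 − 90 = 7 for the blank.
The known cells in column 7 total 70, leaving 97 − 70 = 27 for the blank.
The known cells in row 7 total 77, leaving 97 − 77 = 20 for the blank.
The known cells in column 3 total 90, leaving 97 − 90 = 7 for the blank.
The known cells in row 4 total 80, leaving 97 − 80 = 17 for the blank.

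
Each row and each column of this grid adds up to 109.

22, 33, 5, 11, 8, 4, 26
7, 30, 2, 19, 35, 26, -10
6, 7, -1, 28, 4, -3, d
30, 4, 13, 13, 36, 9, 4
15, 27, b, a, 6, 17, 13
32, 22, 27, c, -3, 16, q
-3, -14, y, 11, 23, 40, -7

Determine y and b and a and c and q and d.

The known cells in row 7 total 50, leaving 109 − 50 = 59 for the blank.
The known cells in column 3 total 105, leaving 109 − 105 = 4 for the blank.
The known cells in row 5 total 82, leaving 109 − 82 = 27 for the blank.
The known cells in row 3 total 41, leaving 109 − 41 = 68 for the blank.
The known cells in column 7 total 94, leaving 109 − 94 = 15 for the blank.
The known cells in row 6 total 109, leaving 109 − 109 = 0 for the blank.

y = 59, b = 4, a = 27, c = 0, q = 15, d = 68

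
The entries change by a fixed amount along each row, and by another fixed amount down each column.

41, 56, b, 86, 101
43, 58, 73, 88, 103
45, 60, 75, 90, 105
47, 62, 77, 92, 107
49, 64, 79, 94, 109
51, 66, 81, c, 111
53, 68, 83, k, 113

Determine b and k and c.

Along each row the entries change by 15 per step; down each column they change by 2.
Row 1: from 41 at column 1, stepping by 15 to column 3 gives 71.
Row 7: from 53 at column 1, stepping by 15 to column 4 gives 98.
Row 6: from 51 at column 1, stepping by 15 to column 4 gives 96.

b = 71, k = 98, c = 96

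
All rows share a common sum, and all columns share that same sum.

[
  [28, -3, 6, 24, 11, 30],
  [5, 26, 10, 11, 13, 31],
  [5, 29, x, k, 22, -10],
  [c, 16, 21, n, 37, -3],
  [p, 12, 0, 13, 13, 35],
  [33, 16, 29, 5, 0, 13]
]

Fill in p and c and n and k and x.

Rows 1 and 2 both sum to 96, so that's the common total.
Row 5: 12 + 0 + 13 + 13 + 35 = 73, so its missing entry is 96 − 73 = 23.
Column 1: 28 + 5 + 5 + 23 + 33 = 94, so its missing entry is 96 − 94 = 2.
Row 4: 2 + 16 + 21 + 37 − 3 = 73, so its missing entry is 96 − 73 = 23.
Column 4: 24 + 11 + 23 + 13 + 5 = 76, so its missing entry is 96 − 76 = 20.
Row 3: 5 + 29 + 20 + 22 − 10 = 66, so its missing entry is 96 − 66 = 30.

p = 23, c = 2, n = 23, k = 20, x = 30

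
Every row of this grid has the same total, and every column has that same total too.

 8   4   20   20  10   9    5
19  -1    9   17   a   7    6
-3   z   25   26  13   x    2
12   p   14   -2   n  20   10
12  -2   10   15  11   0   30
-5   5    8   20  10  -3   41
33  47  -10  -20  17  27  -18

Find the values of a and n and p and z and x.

Rows 1 and 5 both sum to 76, so that's the common total.
The known cells in row 2 total 57, leaving 76 − 57 = 19 for the blank.
The known cells in column 5 total 80, leaving 76 − 80 = -4 for the blank.
The known cells in row 4 total 50, leaving 76 − 50 = 26 for the blank.
The known cells in column 2 total 79, leaving 76 − 79 = -3 for the blank.
The known cells in row 3 total 60, leaving 76 − 60 = 16 for the blank.

a = 19, n = -4, p = 26, z = -3, x = 16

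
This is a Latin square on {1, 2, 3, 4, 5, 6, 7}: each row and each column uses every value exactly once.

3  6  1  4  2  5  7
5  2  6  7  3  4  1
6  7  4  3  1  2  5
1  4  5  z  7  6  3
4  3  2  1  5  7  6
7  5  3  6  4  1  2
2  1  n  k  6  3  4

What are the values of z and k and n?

z = 2, k = 5, n = 7

For row 7, column 3: column 3 already has {1, 2, 3, 4, 5, 6}; that leaves 7.
At (row 7, col 4): row 7 already has {1, 2, 3, 4, 6, 7}, so the value is 5.
Cell (4,4): row 4 already has {1, 3, 4, 5, 6, 7} → 2.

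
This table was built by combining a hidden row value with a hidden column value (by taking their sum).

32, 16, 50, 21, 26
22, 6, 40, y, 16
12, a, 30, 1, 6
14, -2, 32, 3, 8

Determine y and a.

The difference between any two rows is the same in every column — this is an addition table with the headers hidden.
Row 2 minus row 1 is 16 − 26 = -10, so its entry in column 4 is 21 + (-10) = 11.
Row 3 minus row 1 is 6 − 26 = -20, so its entry in column 2 is 16 + (-20) = -4.

y = 11, a = -4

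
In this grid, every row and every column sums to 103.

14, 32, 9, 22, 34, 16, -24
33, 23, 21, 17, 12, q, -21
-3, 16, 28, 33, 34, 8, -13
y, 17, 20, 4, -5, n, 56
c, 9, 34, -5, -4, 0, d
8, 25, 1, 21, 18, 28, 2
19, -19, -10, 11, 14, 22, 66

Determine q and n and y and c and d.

q = 18, n = 11, y = 0, c = 32, d = 37

The known cells in row 2 total 85, leaving 103 − 85 = 18 for the blank.
The known cells in column 7 total 66, leaving 103 − 66 = 37 for the blank.
The known cells in row 5 total 71, leaving 103 − 71 = 32 for the blank.
The known cells in column 1 total 103, leaving 103 − 103 = 0 for the blank.
The known cells in row 4 total 92, leaving 103 − 92 = 11 for the blank.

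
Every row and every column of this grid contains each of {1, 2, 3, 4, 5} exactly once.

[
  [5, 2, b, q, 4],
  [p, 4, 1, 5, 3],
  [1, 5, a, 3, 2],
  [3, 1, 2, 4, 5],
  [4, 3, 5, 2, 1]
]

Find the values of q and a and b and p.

q = 1, a = 4, b = 3, p = 2

For row 2, column 1: row 2 already has {1, 3, 4, 5}; that leaves 2.
At (row 1, col 4): column 4 already has {2, 3, 4, 5}, so the value is 1.
For row 1, column 3: row 1 already has {1, 2, 4, 5}; that leaves 3.
At (row 3, col 3): row 3 already has {1, 2, 3, 5}, so the value is 4.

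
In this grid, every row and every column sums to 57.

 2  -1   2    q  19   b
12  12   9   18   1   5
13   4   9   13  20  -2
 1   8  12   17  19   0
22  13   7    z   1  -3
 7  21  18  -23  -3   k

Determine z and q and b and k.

z = 17, q = 15, b = 20, k = 37

Row 6 has 7 + 21 + 18 − 23 − 3 = 20; the blank must be 57 − 20 = 37.
Column 6 has 5 − 2 + 0 − 3 + 37 = 37; the blank must be 57 − 37 = 20.
Row 1 has 2 − 1 + 2 + 19 + 20 = 42; the blank must be 57 − 42 = 15.
Row 5 has 22 + 13 + 7 + 1 − 3 = 40; the blank must be 57 − 40 = 17.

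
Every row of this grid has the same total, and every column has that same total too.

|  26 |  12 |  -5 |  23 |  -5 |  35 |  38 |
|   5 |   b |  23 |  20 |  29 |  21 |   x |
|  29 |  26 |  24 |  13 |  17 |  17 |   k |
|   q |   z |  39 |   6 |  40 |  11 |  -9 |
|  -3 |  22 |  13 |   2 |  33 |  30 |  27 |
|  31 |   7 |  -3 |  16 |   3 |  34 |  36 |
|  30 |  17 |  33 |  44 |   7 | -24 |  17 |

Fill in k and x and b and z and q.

k = -2, x = 17, b = 9, z = 31, q = 6

Rows 1 and 5 both sum to 124, so that's the common total.
Column 1 has 26 + 5 + 29 − 3 + 31 + 30 = 118; the blank must be 124 − 118 = 6.
Row 4 has 6 + 39 + 6 + 40 + 11 − 9 = 93; the blank must be 124 − 93 = 31.
Column 2 has 12 + 26 + 31 + 22 + 7 + 17 = 115; the blank must be 124 − 115 = 9.
Row 3 has 29 + 26 + 24 + 13 + 17 + 17 = 126; the blank must be 124 − 126 = -2.
Row 2 has 5 + 9 + 23 + 20 + 29 + 21 = 107; the blank must be 124 − 107 = 17.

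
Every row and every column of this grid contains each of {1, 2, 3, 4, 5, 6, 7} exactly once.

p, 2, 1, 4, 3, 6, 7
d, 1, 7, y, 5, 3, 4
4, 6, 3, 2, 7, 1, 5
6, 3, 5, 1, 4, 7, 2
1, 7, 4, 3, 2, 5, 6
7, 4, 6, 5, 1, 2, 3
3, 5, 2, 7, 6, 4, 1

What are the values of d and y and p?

d = 2, y = 6, p = 5

At (row 2, col 4): column 4 already has {1, 2, 3, 4, 5, 7}, so the value is 6.
Cell (2,1): row 2 already has {1, 3, 4, 5, 6, 7} → 2.
Cell (1,1): row 1 already has {1, 2, 3, 4, 6, 7} → 5.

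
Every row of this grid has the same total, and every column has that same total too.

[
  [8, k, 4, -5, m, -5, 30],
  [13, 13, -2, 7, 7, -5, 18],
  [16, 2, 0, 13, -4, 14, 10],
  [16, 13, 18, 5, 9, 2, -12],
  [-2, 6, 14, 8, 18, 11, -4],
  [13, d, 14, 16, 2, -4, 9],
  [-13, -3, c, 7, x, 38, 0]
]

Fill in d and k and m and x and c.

Rows 2 and 3 both sum to 51, so that's the common total.
Column 3 has 4 − 2 + 0 + 18 + 14 + 14 = 48; the blank must be 51 − 48 = 3.
Row 7 has -13 − 3 + 3 + 7 + 38 + 0 = 32; the blank must be 51 − 32 = 19.
Column 5 has 7 − 4 + 9 + 18 + 2 + 19 = 51; the blank must be 51 − 51 = 0.
Row 1 has 8 + 4 − 5 + 0 − 5 + 30 = 32; the blank must be 51 − 32 = 19.
Row 6 has 13 + 14 + 16 + 2 − 4 + 9 = 50; the blank must be 51 − 50 = 1.

d = 1, k = 19, m = 0, x = 19, c = 3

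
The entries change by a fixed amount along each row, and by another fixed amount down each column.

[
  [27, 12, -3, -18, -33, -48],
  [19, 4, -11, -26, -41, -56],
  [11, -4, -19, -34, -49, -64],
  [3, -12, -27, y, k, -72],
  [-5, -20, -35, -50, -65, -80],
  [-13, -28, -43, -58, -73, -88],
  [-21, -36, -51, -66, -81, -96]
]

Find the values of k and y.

Along each row the entries change by -15 per step; down each column they change by -8.
Row 4: from 3 at column 1, stepping by -15 to column 5 gives -57.
Row 4: from 3 at column 1, stepping by -15 to column 4 gives -42.

k = -57, y = -42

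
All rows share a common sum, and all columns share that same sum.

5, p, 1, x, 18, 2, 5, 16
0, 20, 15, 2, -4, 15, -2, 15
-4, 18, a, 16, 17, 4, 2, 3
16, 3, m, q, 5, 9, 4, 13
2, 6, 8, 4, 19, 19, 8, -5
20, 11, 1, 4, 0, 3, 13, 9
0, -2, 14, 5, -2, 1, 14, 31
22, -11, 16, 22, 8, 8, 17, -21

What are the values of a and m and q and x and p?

a = 5, m = 1, q = 10, x = -2, p = 16

Rows 2 and 5 both sum to 61, so that's the common total.
The known cells in column 2 total 45, leaving 61 − 45 = 16 for the blank.
The known cells in row 1 total 63, leaving 61 − 63 = -2 for the blank.
The known cells in column 4 total 51, leaving 61 − 51 = 10 for the blank.
The known cells in row 3 total 56, leaving 61 − 56 = 5 for the blank.
The known cells in row 4 total 60, leaving 61 − 60 = 1 for the blank.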